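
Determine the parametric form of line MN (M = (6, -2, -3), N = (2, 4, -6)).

Direction vector d = N - M = (2 - 6, 4 + 2, -6 + 3) = (-4, 6, -3)
Parametric form r = M + t·d:
x = 6 - 4t, y = -2 + 6t, z = -3 - 3t

x = 6 - 4t, y = -2 + 6t, z = -3 - 3t


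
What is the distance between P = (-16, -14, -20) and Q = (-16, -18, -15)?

d = √[(x₂-x₁)² + (y₂-y₁)² + (z₂-z₁)²]
  = √[0² + (-4)² + 5²]
  = √[0 + 16 + 25]
  = √41
  ≈ 6.403

6.403


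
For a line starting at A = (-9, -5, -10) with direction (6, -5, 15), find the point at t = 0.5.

P(t) = A + t·d
  = (-9 + 6·0.5, -5 + (-5)·0.5, -10 + 15·0.5)
  = (-9 + 3, -5 - 2.5, -10 + 7.5)
  = (-6, -7.5, -2.5)

(-6, -7.5, -2.5)


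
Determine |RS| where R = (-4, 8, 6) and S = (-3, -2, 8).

d = √[(x₂-x₁)² + (y₂-y₁)² + (z₂-z₁)²]
  = √[1² + (-10)² + 2²]
  = √[1 + 100 + 4]
  = √105
  ≈ 10.25

10.25


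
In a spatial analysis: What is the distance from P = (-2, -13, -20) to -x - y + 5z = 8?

distance = |a·x₀ + b·y₀ + c·z₀ - d| / √(a² + b² + c²)
  = |(-1)·(-2) + (-1)·(-13) + 5·(-20) - 8| / √((-1)² + (-1)² + 5²)
  = |2 + 13 - 100 - 8| / √(1 + 1 + 25)
  = |-93| / √27
  = 93 / 5.196
  ≈ 17.9

17.9


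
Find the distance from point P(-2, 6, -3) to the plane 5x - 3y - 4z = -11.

distance = |a·x₀ + b·y₀ + c·z₀ - d| / √(a² + b² + c²)
  = |5·(-2) + (-3)·6 + (-4)·(-3) - (-11)| / √(5² + (-3)² + (-4)²)
  = |-10 - 18 + 12 + 11| / √(25 + 9 + 16)
  = |-5| / √50
  = 5 / 7.071
  ≈ 0.7071

0.7071


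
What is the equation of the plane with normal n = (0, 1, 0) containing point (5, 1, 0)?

The plane through P with normal n = (a, b, c) satisfies n·(r - P) = 0,
i.e. ax + by + cz = a·x₀ + b·y₀ + c·z₀.
d = 0·5 + 1·1 + 0·0
  = 0 + 1 + 0
  = 1
Equation: y = 1

y = 1


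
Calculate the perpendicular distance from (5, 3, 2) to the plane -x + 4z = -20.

distance = |a·x₀ + b·y₀ + c·z₀ - d| / √(a² + b² + c²)
  = |(-1)·5 + 0·3 + 4·2 - (-20)| / √((-1)² + 0² + 4²)
  = |-5 + 0 + 8 + 20| / √(1 + 0 + 16)
  = |23| / √17
  = 23 / 4.123
  ≈ 5.578

5.578


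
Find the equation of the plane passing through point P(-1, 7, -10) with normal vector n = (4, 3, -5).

The plane through P with normal n = (a, b, c) satisfies n·(r - P) = 0,
i.e. ax + by + cz = a·x₀ + b·y₀ + c·z₀.
d = 4·(-1) + 3·7 + (-5)·(-10)
  = -4 + 21 + 50
  = 67
Equation: 4x + 3y - 5z = 67

4x + 3y - 5z = 67


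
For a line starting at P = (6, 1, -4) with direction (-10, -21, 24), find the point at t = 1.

P(t) = P + t·d
  = (6 + (-10)·1, 1 + (-21)·1, -4 + 24·1)
  = (6 - 10, 1 - 21, -4 + 24)
  = (-4, -20, 20)

(-4, -20, 20)


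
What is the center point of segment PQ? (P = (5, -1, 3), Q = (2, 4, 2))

M = ((x₁+x₂)/2, (y₁+y₂)/2, (z₁+z₂)/2)
  = ((5 + 2)/2, (-1 + 4)/2, (3 + 2)/2)
  = (7/2, 3/2, 5/2)
  = (3.5, 1.5, 2.5)

(3.5, 1.5, 2.5)


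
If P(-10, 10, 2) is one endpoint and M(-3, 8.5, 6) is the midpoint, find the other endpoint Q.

Q = 2M - P
  = (2·(-3) - (-10), 2·8.5 - 10, 2·6 - 2)
  = (-6 + 10, 17 - 10, 12 - 2)
  = (4, 7, 10)

(4, 7, 10)


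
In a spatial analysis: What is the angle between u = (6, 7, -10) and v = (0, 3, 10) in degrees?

u·v = 6·0 + 7·3 + (-10)·10 = 0 + 21 - 100 = -79
|u| = √(6² + 7² + (-10)²) = √185 ≈ 13.6
|v| = √(0² + 3² + 10²) = √109 ≈ 10.44
cos θ = (u·v)/(|u||v|) = -79/(13.6·10.44) ≈ -0.5563
θ = arccos(-0.5563) ≈ 123.8°

123.8°


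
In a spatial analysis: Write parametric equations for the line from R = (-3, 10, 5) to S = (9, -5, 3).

Direction vector d = S - R = (9 + 3, -5 - 10, 3 - 5) = (12, -15, -2)
Parametric form r = R + t·d:
x = -3 + 12t, y = 10 - 15t, z = 5 - 2t

x = -3 + 12t, y = 10 - 15t, z = 5 - 2t


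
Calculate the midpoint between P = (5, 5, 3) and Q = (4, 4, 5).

M = ((x₁+x₂)/2, (y₁+y₂)/2, (z₁+z₂)/2)
  = ((5 + 4)/2, (5 + 4)/2, (3 + 5)/2)
  = (9/2, 9/2, 8/2)
  = (4.5, 4.5, 4)

(4.5, 4.5, 4)


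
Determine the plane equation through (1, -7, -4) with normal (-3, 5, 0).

The plane through P with normal n = (a, b, c) satisfies n·(r - P) = 0,
i.e. ax + by + cz = a·x₀ + b·y₀ + c·z₀.
d = (-3)·1 + 5·(-7) + 0·(-4)
  = -3 - 35 + 0
  = -38
Equation: -3x + 5y = -38

-3x + 5y = -38


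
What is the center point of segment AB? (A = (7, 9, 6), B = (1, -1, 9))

M = ((x₁+x₂)/2, (y₁+y₂)/2, (z₁+z₂)/2)
  = ((7 + 1)/2, (9 - 1)/2, (6 + 9)/2)
  = (8/2, 8/2, 15/2)
  = (4, 4, 7.5)

(4, 4, 7.5)


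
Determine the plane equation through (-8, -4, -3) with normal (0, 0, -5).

The plane through P with normal n = (a, b, c) satisfies n·(r - P) = 0,
i.e. ax + by + cz = a·x₀ + b·y₀ + c·z₀.
d = 0·(-8) + 0·(-4) + (-5)·(-3)
  = 0 + 0 + 15
  = 15
Equation: -5z = 15

-5z = 15


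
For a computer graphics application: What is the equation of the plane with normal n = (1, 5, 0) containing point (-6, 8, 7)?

The plane through P with normal n = (a, b, c) satisfies n·(r - P) = 0,
i.e. ax + by + cz = a·x₀ + b·y₀ + c·z₀.
d = 1·(-6) + 5·8 + 0·7
  = -6 + 40 + 0
  = 34
Equation: x + 5y = 34

x + 5y = 34


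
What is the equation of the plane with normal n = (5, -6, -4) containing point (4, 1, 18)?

The plane through P with normal n = (a, b, c) satisfies n·(r - P) = 0,
i.e. ax + by + cz = a·x₀ + b·y₀ + c·z₀.
d = 5·4 + (-6)·1 + (-4)·18
  = 20 - 6 - 72
  = -58
Equation: 5x - 6y - 4z = -58

5x - 6y - 4z = -58


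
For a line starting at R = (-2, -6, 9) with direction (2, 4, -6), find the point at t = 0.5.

P(t) = R + t·d
  = (-2 + 2·0.5, -6 + 4·0.5, 9 + (-6)·0.5)
  = (-2 + 1, -6 + 2, 9 - 3)
  = (-1, -4, 6)

(-1, -4, 6)


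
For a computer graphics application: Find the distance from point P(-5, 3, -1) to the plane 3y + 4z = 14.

distance = |a·x₀ + b·y₀ + c·z₀ - d| / √(a² + b² + c²)
  = |0·(-5) + 3·3 + 4·(-1) - 14| / √(0² + 3² + 4²)
  = |0 + 9 - 4 - 14| / √(0 + 9 + 16)
  = |-9| / √25
  = 9 / 5
  ≈ 1.8

1.8


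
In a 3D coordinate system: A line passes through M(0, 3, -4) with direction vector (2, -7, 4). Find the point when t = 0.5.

P(t) = M + t·d
  = (0 + 2·0.5, 3 + (-7)·0.5, -4 + 4·0.5)
  = (0 + 1, 3 - 3.5, -4 + 2)
  = (1, -0.5, -2)

(1, -0.5, -2)


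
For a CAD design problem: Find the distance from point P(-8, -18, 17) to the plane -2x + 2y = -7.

distance = |a·x₀ + b·y₀ + c·z₀ - d| / √(a² + b² + c²)
  = |(-2)·(-8) + 2·(-18) + 0·17 - (-7)| / √((-2)² + 2² + 0²)
  = |16 - 36 + 0 + 7| / √(4 + 4 + 0)
  = |-13| / √8
  = 13 / 2.828
  ≈ 4.596

4.596


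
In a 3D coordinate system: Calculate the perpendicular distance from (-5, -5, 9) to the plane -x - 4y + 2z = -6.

distance = |a·x₀ + b·y₀ + c·z₀ - d| / √(a² + b² + c²)
  = |(-1)·(-5) + (-4)·(-5) + 2·9 - (-6)| / √((-1)² + (-4)² + 2²)
  = |5 + 20 + 18 + 6| / √(1 + 16 + 4)
  = |49| / √21
  = 49 / 4.583
  ≈ 10.69

10.69


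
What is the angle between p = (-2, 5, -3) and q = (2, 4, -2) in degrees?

p·q = (-2)·2 + 5·4 + (-3)·(-2) = -4 + 20 + 6 = 22
|p| = √((-2)² + 5² + (-3)²) = √38 ≈ 6.164
|q| = √(2² + 4² + (-2)²) = √24 ≈ 4.899
cos θ = (p·q)/(|p||q|) = 22/(6.164·4.899) ≈ 0.7285
θ = arccos(0.7285) ≈ 43.24°

43.24°


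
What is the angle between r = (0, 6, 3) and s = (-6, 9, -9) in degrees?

r·s = 0·(-6) + 6·9 + 3·(-9) = 0 + 54 - 27 = 27
|r| = √(0² + 6² + 3²) = √45 ≈ 6.708
|s| = √((-6)² + 9² + (-9)²) = √198 ≈ 14.07
cos θ = (r·s)/(|r||s|) = 27/(6.708·14.07) ≈ 0.286
θ = arccos(0.286) ≈ 73.38°

73.38°


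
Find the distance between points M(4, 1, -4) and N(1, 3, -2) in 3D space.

d = √[(x₂-x₁)² + (y₂-y₁)² + (z₂-z₁)²]
  = √[(-3)² + 2² + 2²]
  = √[9 + 4 + 4]
  = √17
  ≈ 4.123

4.123


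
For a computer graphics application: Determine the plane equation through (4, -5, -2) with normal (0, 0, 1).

The plane through P with normal n = (a, b, c) satisfies n·(r - P) = 0,
i.e. ax + by + cz = a·x₀ + b·y₀ + c·z₀.
d = 0·4 + 0·(-5) + 1·(-2)
  = 0 + 0 - 2
  = -2
Equation: z = -2

z = -2


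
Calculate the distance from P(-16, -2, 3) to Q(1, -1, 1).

d = √[(x₂-x₁)² + (y₂-y₁)² + (z₂-z₁)²]
  = √[17² + 1² + (-2)²]
  = √[289 + 1 + 4]
  = √294
  ≈ 17.15

17.15


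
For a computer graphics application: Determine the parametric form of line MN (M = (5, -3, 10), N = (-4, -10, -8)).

Direction vector d = N - M = (-4 - 5, -10 + 3, -8 - 10) = (-9, -7, -18)
Parametric form r = M + t·d:
x = 5 - 9t, y = -3 - 7t, z = 10 - 18t

x = 5 - 9t, y = -3 - 7t, z = 10 - 18t


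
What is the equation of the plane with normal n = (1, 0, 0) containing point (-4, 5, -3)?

The plane through P with normal n = (a, b, c) satisfies n·(r - P) = 0,
i.e. ax + by + cz = a·x₀ + b·y₀ + c·z₀.
d = 1·(-4) + 0·5 + 0·(-3)
  = -4 + 0 + 0
  = -4
Equation: x = -4

x = -4


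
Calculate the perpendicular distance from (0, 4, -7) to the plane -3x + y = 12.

distance = |a·x₀ + b·y₀ + c·z₀ - d| / √(a² + b² + c²)
  = |(-3)·0 + 1·4 + 0·(-7) - 12| / √((-3)² + 1² + 0²)
  = |0 + 4 + 0 - 12| / √(9 + 1 + 0)
  = |-8| / √10
  = 8 / 3.162
  ≈ 2.53

2.53


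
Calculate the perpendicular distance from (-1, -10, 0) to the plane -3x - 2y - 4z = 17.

distance = |a·x₀ + b·y₀ + c·z₀ - d| / √(a² + b² + c²)
  = |(-3)·(-1) + (-2)·(-10) + (-4)·0 - 17| / √((-3)² + (-2)² + (-4)²)
  = |3 + 20 + 0 - 17| / √(9 + 4 + 16)
  = |6| / √29
  = 6 / 5.385
  ≈ 1.114

1.114


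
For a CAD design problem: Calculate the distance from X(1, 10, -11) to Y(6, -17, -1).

d = √[(x₂-x₁)² + (y₂-y₁)² + (z₂-z₁)²]
  = √[5² + (-27)² + 10²]
  = √[25 + 729 + 100]
  = √854
  ≈ 29.22

29.22


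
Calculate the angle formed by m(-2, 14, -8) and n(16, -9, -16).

m·n = (-2)·16 + 14·(-9) + (-8)·(-16) = -32 - 126 + 128 = -30
|m| = √((-2)² + 14² + (-8)²) = √264 ≈ 16.25
|n| = √(16² + (-9)² + (-16)²) = √593 ≈ 24.35
cos θ = (m·n)/(|m||n|) = -30/(16.25·24.35) ≈ -0.07582
θ = arccos(-0.07582) ≈ 94.35°

94.35°


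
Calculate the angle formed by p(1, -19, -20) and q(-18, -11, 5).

p·q = 1·(-18) + (-19)·(-11) + (-20)·5 = -18 + 209 - 100 = 91
|p| = √(1² + (-19)² + (-20)²) = √762 ≈ 27.6
|q| = √((-18)² + (-11)² + 5²) = √470 ≈ 21.68
cos θ = (p·q)/(|p||q|) = 91/(27.6·21.68) ≈ 0.1521
θ = arccos(0.1521) ≈ 81.25°

81.25°


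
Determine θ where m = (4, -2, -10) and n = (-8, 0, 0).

m·n = 4·(-8) + (-2)·0 + (-10)·0 = -32 + 0 + 0 = -32
|m| = √(4² + (-2)² + (-10)²) = √120 ≈ 10.95
|n| = √((-8)² + 0² + 0²) = √64 ≈ 8
cos θ = (m·n)/(|m||n|) = -32/(10.95·8) ≈ -0.3651
θ = arccos(-0.3651) ≈ 111.4°

111.4°


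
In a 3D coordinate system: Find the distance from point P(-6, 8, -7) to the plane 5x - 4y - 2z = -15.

distance = |a·x₀ + b·y₀ + c·z₀ - d| / √(a² + b² + c²)
  = |5·(-6) + (-4)·8 + (-2)·(-7) - (-15)| / √(5² + (-4)² + (-2)²)
  = |-30 - 32 + 14 + 15| / √(25 + 16 + 4)
  = |-33| / √45
  = 33 / 6.708
  ≈ 4.919

4.919


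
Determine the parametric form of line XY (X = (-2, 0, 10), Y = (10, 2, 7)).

Direction vector d = Y - X = (10 + 2, 2 + 0, 7 - 10) = (12, 2, -3)
Parametric form r = X + t·d:
x = -2 + 12t, y = 0 + 2t, z = 10 - 3t

x = -2 + 12t, y = 0 + 2t, z = 10 - 3t


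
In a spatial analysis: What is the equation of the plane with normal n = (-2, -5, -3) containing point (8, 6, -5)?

The plane through P with normal n = (a, b, c) satisfies n·(r - P) = 0,
i.e. ax + by + cz = a·x₀ + b·y₀ + c·z₀.
d = (-2)·8 + (-5)·6 + (-3)·(-5)
  = -16 - 30 + 15
  = -31
Equation: -2x - 5y - 3z = -31

-2x - 5y - 3z = -31


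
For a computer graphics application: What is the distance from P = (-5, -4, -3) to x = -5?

distance = |a·x₀ + b·y₀ + c·z₀ - d| / √(a² + b² + c²)
  = |1·(-5) + 0·(-4) + 0·(-3) - (-5)| / √(1² + 0² + 0²)
  = |-5 + 0 + 0 + 5| / √(1 + 0 + 0)
  = |0| / √1
  = 0 / 1
  ≈ 0

0


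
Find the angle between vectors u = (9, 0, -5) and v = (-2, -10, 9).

u·v = 9·(-2) + 0·(-10) + (-5)·9 = -18 + 0 - 45 = -63
|u| = √(9² + 0² + (-5)²) = √106 ≈ 10.3
|v| = √((-2)² + (-10)² + 9²) = √185 ≈ 13.6
cos θ = (u·v)/(|u||v|) = -63/(10.3·13.6) ≈ -0.4499
θ = arccos(-0.4499) ≈ 116.7°

116.7°


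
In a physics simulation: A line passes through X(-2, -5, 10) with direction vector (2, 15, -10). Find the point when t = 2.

P(t) = X + t·d
  = (-2 + 2·2, -5 + 15·2, 10 + (-10)·2)
  = (-2 + 4, -5 + 30, 10 - 20)
  = (2, 25, -10)

(2, 25, -10)


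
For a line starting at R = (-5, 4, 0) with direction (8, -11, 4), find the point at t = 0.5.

P(t) = R + t·d
  = (-5 + 8·0.5, 4 + (-11)·0.5, 0 + 4·0.5)
  = (-5 + 4, 4 - 5.5, 0 + 2)
  = (-1, -1.5, 2)

(-1, -1.5, 2)


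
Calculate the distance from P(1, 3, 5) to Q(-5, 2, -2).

d = √[(x₂-x₁)² + (y₂-y₁)² + (z₂-z₁)²]
  = √[(-6)² + (-1)² + (-7)²]
  = √[36 + 1 + 49]
  = √86
  ≈ 9.274

9.274


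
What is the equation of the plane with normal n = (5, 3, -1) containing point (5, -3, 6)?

The plane through P with normal n = (a, b, c) satisfies n·(r - P) = 0,
i.e. ax + by + cz = a·x₀ + b·y₀ + c·z₀.
d = 5·5 + 3·(-3) + (-1)·6
  = 25 - 9 - 6
  = 10
Equation: 5x + 3y - z = 10

5x + 3y - z = 10


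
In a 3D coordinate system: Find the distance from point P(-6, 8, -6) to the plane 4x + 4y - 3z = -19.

distance = |a·x₀ + b·y₀ + c·z₀ - d| / √(a² + b² + c²)
  = |4·(-6) + 4·8 + (-3)·(-6) - (-19)| / √(4² + 4² + (-3)²)
  = |-24 + 32 + 18 + 19| / √(16 + 16 + 9)
  = |45| / √41
  = 45 / 6.403
  ≈ 7.028

7.028


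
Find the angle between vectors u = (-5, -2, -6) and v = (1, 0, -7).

u·v = (-5)·1 + (-2)·0 + (-6)·(-7) = -5 + 0 + 42 = 37
|u| = √((-5)² + (-2)² + (-6)²) = √65 ≈ 8.062
|v| = √(1² + 0² + (-7)²) = √50 ≈ 7.071
cos θ = (u·v)/(|u||v|) = 37/(8.062·7.071) ≈ 0.649
θ = arccos(0.649) ≈ 49.53°

49.53°


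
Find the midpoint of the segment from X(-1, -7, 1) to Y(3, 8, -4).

M = ((x₁+x₂)/2, (y₁+y₂)/2, (z₁+z₂)/2)
  = ((-1 + 3)/2, (-7 + 8)/2, (1 - 4)/2)
  = (2/2, 1/2, -3/2)
  = (1, 0.5, -1.5)

(1, 0.5, -1.5)


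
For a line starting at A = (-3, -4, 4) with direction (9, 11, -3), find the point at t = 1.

P(t) = A + t·d
  = (-3 + 9·1, -4 + 11·1, 4 + (-3)·1)
  = (-3 + 9, -4 + 11, 4 - 3)
  = (6, 7, 1)

(6, 7, 1)


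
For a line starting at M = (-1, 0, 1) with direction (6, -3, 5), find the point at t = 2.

P(t) = M + t·d
  = (-1 + 6·2, 0 + (-3)·2, 1 + 5·2)
  = (-1 + 12, 0 - 6, 1 + 10)
  = (11, -6, 11)

(11, -6, 11)


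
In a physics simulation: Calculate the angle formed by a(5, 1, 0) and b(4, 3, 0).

a·b = 5·4 + 1·3 + 0·0 = 20 + 3 + 0 = 23
|a| = √(5² + 1² + 0²) = √26 ≈ 5.099
|b| = √(4² + 3² + 0²) = √25 ≈ 5
cos θ = (a·b)/(|a||b|) = 23/(5.099·5) ≈ 0.9021
θ = arccos(0.9021) ≈ 25.56°

25.56°


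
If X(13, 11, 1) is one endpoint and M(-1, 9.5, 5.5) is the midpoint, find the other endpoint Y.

Y = 2M - X
  = (2·(-1) - 13, 2·9.5 - 11, 2·5.5 - 1)
  = (-2 - 13, 19 - 11, 11 - 1)
  = (-15, 8, 10)

(-15, 8, 10)


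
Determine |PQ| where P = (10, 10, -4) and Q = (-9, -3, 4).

d = √[(x₂-x₁)² + (y₂-y₁)² + (z₂-z₁)²]
  = √[(-19)² + (-13)² + 8²]
  = √[361 + 169 + 64]
  = √594
  ≈ 24.37

24.37


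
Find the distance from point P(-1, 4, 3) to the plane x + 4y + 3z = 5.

distance = |a·x₀ + b·y₀ + c·z₀ - d| / √(a² + b² + c²)
  = |1·(-1) + 4·4 + 3·3 - 5| / √(1² + 4² + 3²)
  = |-1 + 16 + 9 - 5| / √(1 + 16 + 9)
  = |19| / √26
  = 19 / 5.099
  ≈ 3.726

3.726


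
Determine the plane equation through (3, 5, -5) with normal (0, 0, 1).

The plane through P with normal n = (a, b, c) satisfies n·(r - P) = 0,
i.e. ax + by + cz = a·x₀ + b·y₀ + c·z₀.
d = 0·3 + 0·5 + 1·(-5)
  = 0 + 0 - 5
  = -5
Equation: z = -5

z = -5


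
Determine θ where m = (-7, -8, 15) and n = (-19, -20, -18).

m·n = (-7)·(-19) + (-8)·(-20) + 15·(-18) = 133 + 160 - 270 = 23
|m| = √((-7)² + (-8)² + 15²) = √338 ≈ 18.38
|n| = √((-19)² + (-20)² + (-18)²) = √1085 ≈ 32.94
cos θ = (m·n)/(|m||n|) = 23/(18.38·32.94) ≈ 0.03798
θ = arccos(0.03798) ≈ 87.82°

87.82°


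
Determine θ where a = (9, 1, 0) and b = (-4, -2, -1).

a·b = 9·(-4) + 1·(-2) + 0·(-1) = -36 - 2 + 0 = -38
|a| = √(9² + 1² + 0²) = √82 ≈ 9.055
|b| = √((-4)² + (-2)² + (-1)²) = √21 ≈ 4.583
cos θ = (a·b)/(|a||b|) = -38/(9.055·4.583) ≈ -0.9157
θ = arccos(-0.9157) ≈ 156.3°

156.3°


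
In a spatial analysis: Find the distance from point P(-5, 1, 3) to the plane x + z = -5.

distance = |a·x₀ + b·y₀ + c·z₀ - d| / √(a² + b² + c²)
  = |1·(-5) + 0·1 + 1·3 - (-5)| / √(1² + 0² + 1²)
  = |-5 + 0 + 3 + 5| / √(1 + 0 + 1)
  = |3| / √2
  = 3 / 1.414
  ≈ 2.121

2.121


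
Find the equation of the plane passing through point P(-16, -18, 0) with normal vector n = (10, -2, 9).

The plane through P with normal n = (a, b, c) satisfies n·(r - P) = 0,
i.e. ax + by + cz = a·x₀ + b·y₀ + c·z₀.
d = 10·(-16) + (-2)·(-18) + 9·0
  = -160 + 36 + 0
  = -124
Equation: 10x - 2y + 9z = -124

10x - 2y + 9z = -124


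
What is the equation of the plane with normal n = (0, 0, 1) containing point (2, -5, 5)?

The plane through P with normal n = (a, b, c) satisfies n·(r - P) = 0,
i.e. ax + by + cz = a·x₀ + b·y₀ + c·z₀.
d = 0·2 + 0·(-5) + 1·5
  = 0 + 0 + 5
  = 5
Equation: z = 5

z = 5


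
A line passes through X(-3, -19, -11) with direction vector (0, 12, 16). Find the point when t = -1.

P(t) = X + t·d
  = (-3 + 0·(-1), -19 + 12·(-1), -11 + 16·(-1))
  = (-3 + 0, -19 - 12, -11 - 16)
  = (-3, -31, -27)

(-3, -31, -27)


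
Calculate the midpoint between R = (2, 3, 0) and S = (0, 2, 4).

M = ((x₁+x₂)/2, (y₁+y₂)/2, (z₁+z₂)/2)
  = ((2 + 0)/2, (3 + 2)/2, (0 + 4)/2)
  = (2/2, 5/2, 4/2)
  = (1, 2.5, 2)

(1, 2.5, 2)


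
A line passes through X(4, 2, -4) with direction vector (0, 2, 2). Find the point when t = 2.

P(t) = X + t·d
  = (4 + 0·2, 2 + 2·2, -4 + 2·2)
  = (4 + 0, 2 + 4, -4 + 4)
  = (4, 6, 0)

(4, 6, 0)


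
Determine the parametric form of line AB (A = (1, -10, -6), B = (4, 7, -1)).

Direction vector d = B - A = (4 - 1, 7 + 10, -1 + 6) = (3, 17, 5)
Parametric form r = A + t·d:
x = 1 + 3t, y = -10 + 17t, z = -6 + 5t

x = 1 + 3t, y = -10 + 17t, z = -6 + 5t


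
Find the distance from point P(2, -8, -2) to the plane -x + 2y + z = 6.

distance = |a·x₀ + b·y₀ + c·z₀ - d| / √(a² + b² + c²)
  = |(-1)·2 + 2·(-8) + 1·(-2) - 6| / √((-1)² + 2² + 1²)
  = |-2 - 16 - 2 - 6| / √(1 + 4 + 1)
  = |-26| / √6
  = 26 / 2.449
  ≈ 10.61

10.61


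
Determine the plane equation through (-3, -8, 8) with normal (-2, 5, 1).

The plane through P with normal n = (a, b, c) satisfies n·(r - P) = 0,
i.e. ax + by + cz = a·x₀ + b·y₀ + c·z₀.
d = (-2)·(-3) + 5·(-8) + 1·8
  = 6 - 40 + 8
  = -26
Equation: -2x + 5y + z = -26

-2x + 5y + z = -26


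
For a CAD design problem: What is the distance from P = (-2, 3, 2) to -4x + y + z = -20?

distance = |a·x₀ + b·y₀ + c·z₀ - d| / √(a² + b² + c²)
  = |(-4)·(-2) + 1·3 + 1·2 - (-20)| / √((-4)² + 1² + 1²)
  = |8 + 3 + 2 + 20| / √(16 + 1 + 1)
  = |33| / √18
  = 33 / 4.243
  ≈ 7.778

7.778


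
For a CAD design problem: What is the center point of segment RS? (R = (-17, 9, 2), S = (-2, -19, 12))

M = ((x₁+x₂)/2, (y₁+y₂)/2, (z₁+z₂)/2)
  = ((-17 - 2)/2, (9 - 19)/2, (2 + 12)/2)
  = (-19/2, -10/2, 14/2)
  = (-9.5, -5, 7)

(-9.5, -5, 7)


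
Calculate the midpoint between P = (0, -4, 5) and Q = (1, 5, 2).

M = ((x₁+x₂)/2, (y₁+y₂)/2, (z₁+z₂)/2)
  = ((0 + 1)/2, (-4 + 5)/2, (5 + 2)/2)
  = (1/2, 1/2, 7/2)
  = (0.5, 0.5, 3.5)

(0.5, 0.5, 3.5)


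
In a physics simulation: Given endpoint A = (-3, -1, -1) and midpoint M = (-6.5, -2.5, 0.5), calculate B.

B = 2M - A
  = (2·(-6.5) - (-3), 2·(-2.5) - (-1), 2·0.5 - (-1))
  = (-13 + 3, -5 + 1, 1 + 1)
  = (-10, -4, 2)

(-10, -4, 2)


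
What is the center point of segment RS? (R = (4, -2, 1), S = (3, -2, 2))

M = ((x₁+x₂)/2, (y₁+y₂)/2, (z₁+z₂)/2)
  = ((4 + 3)/2, (-2 - 2)/2, (1 + 2)/2)
  = (7/2, -4/2, 3/2)
  = (3.5, -2, 1.5)

(3.5, -2, 1.5)


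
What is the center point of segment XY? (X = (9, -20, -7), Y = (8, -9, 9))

M = ((x₁+x₂)/2, (y₁+y₂)/2, (z₁+z₂)/2)
  = ((9 + 8)/2, (-20 - 9)/2, (-7 + 9)/2)
  = (17/2, -29/2, 2/2)
  = (8.5, -14.5, 1)

(8.5, -14.5, 1)


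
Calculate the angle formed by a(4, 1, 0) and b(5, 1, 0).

a·b = 4·5 + 1·1 + 0·0 = 20 + 1 + 0 = 21
|a| = √(4² + 1² + 0²) = √17 ≈ 4.123
|b| = √(5² + 1² + 0²) = √26 ≈ 5.099
cos θ = (a·b)/(|a||b|) = 21/(4.123·5.099) ≈ 0.9989
θ = arccos(0.9989) ≈ 2.726°

2.726°


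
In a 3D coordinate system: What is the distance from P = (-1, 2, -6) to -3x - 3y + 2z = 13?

distance = |a·x₀ + b·y₀ + c·z₀ - d| / √(a² + b² + c²)
  = |(-3)·(-1) + (-3)·2 + 2·(-6) - 13| / √((-3)² + (-3)² + 2²)
  = |3 - 6 - 12 - 13| / √(9 + 9 + 4)
  = |-28| / √22
  = 28 / 4.69
  ≈ 5.97

5.97


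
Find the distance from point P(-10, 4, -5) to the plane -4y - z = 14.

distance = |a·x₀ + b·y₀ + c·z₀ - d| / √(a² + b² + c²)
  = |0·(-10) + (-4)·4 + (-1)·(-5) - 14| / √(0² + (-4)² + (-1)²)
  = |0 - 16 + 5 - 14| / √(0 + 16 + 1)
  = |-25| / √17
  = 25 / 4.123
  ≈ 6.063

6.063


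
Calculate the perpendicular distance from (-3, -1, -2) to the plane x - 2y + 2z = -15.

distance = |a·x₀ + b·y₀ + c·z₀ - d| / √(a² + b² + c²)
  = |1·(-3) + (-2)·(-1) + 2·(-2) - (-15)| / √(1² + (-2)² + 2²)
  = |-3 + 2 - 4 + 15| / √(1 + 4 + 4)
  = |10| / √9
  = 10 / 3
  ≈ 3.333

3.333


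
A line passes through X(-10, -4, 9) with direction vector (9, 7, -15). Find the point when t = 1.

P(t) = X + t·d
  = (-10 + 9·1, -4 + 7·1, 9 + (-15)·1)
  = (-10 + 9, -4 + 7, 9 - 15)
  = (-1, 3, -6)

(-1, 3, -6)


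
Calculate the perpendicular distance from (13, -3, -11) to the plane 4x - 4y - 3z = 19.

distance = |a·x₀ + b·y₀ + c·z₀ - d| / √(a² + b² + c²)
  = |4·13 + (-4)·(-3) + (-3)·(-11) - 19| / √(4² + (-4)² + (-3)²)
  = |52 + 12 + 33 - 19| / √(16 + 16 + 9)
  = |78| / √41
  = 78 / 6.403
  ≈ 12.18

12.18


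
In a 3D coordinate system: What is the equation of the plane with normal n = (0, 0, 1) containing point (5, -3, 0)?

The plane through P with normal n = (a, b, c) satisfies n·(r - P) = 0,
i.e. ax + by + cz = a·x₀ + b·y₀ + c·z₀.
d = 0·5 + 0·(-3) + 1·0
  = 0 + 0 + 0
  = 0
Equation: z = 0

z = 0


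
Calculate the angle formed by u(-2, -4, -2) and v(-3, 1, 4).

u·v = (-2)·(-3) + (-4)·1 + (-2)·4 = 6 - 4 - 8 = -6
|u| = √((-2)² + (-4)² + (-2)²) = √24 ≈ 4.899
|v| = √((-3)² + 1² + 4²) = √26 ≈ 5.099
cos θ = (u·v)/(|u||v|) = -6/(4.899·5.099) ≈ -0.2402
θ = arccos(-0.2402) ≈ 103.9°

103.9°


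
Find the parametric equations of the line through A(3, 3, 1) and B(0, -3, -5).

Direction vector d = B - A = (0 - 3, -3 - 3, -5 - 1) = (-3, -6, -6)
Parametric form r = A + t·d:
x = 3 - 3t, y = 3 - 6t, z = 1 - 6t

x = 3 - 3t, y = 3 - 6t, z = 1 - 6t


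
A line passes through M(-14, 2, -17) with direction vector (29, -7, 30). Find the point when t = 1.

P(t) = M + t·d
  = (-14 + 29·1, 2 + (-7)·1, -17 + 30·1)
  = (-14 + 29, 2 - 7, -17 + 30)
  = (15, -5, 13)

(15, -5, 13)


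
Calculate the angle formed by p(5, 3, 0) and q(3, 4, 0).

p·q = 5·3 + 3·4 + 0·0 = 15 + 12 + 0 = 27
|p| = √(5² + 3² + 0²) = √34 ≈ 5.831
|q| = √(3² + 4² + 0²) = √25 ≈ 5
cos θ = (p·q)/(|p||q|) = 27/(5.831·5) ≈ 0.9261
θ = arccos(0.9261) ≈ 22.17°

22.17°


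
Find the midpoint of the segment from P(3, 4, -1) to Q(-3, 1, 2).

M = ((x₁+x₂)/2, (y₁+y₂)/2, (z₁+z₂)/2)
  = ((3 - 3)/2, (4 + 1)/2, (-1 + 2)/2)
  = (0/2, 5/2, 1/2)
  = (0, 2.5, 0.5)

(0, 2.5, 0.5)


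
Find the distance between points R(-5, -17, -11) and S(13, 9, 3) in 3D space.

d = √[(x₂-x₁)² + (y₂-y₁)² + (z₂-z₁)²]
  = √[18² + 26² + 14²]
  = √[324 + 676 + 196]
  = √1196
  ≈ 34.58

34.58


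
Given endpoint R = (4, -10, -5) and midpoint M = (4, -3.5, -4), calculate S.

S = 2M - R
  = (2·4 - 4, 2·(-3.5) - (-10), 2·(-4) - (-5))
  = (8 - 4, -7 + 10, -8 + 5)
  = (4, 3, -3)

(4, 3, -3)


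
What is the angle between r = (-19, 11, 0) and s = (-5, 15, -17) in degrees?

r·s = (-19)·(-5) + 11·15 + 0·(-17) = 95 + 165 + 0 = 260
|r| = √((-19)² + 11² + 0²) = √482 ≈ 21.95
|s| = √((-5)² + 15² + (-17)²) = √539 ≈ 23.22
cos θ = (r·s)/(|r||s|) = 260/(21.95·23.22) ≈ 0.5101
θ = arccos(0.5101) ≈ 59.33°

59.33°


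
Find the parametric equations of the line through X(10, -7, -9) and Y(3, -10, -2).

Direction vector d = Y - X = (3 - 10, -10 + 7, -2 + 9) = (-7, -3, 7)
Parametric form r = X + t·d:
x = 10 - 7t, y = -7 - 3t, z = -9 + 7t

x = 10 - 7t, y = -7 - 3t, z = -9 + 7t


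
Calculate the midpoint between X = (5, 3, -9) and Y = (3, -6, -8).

M = ((x₁+x₂)/2, (y₁+y₂)/2, (z₁+z₂)/2)
  = ((5 + 3)/2, (3 - 6)/2, (-9 - 8)/2)
  = (8/2, -3/2, -17/2)
  = (4, -1.5, -8.5)

(4, -1.5, -8.5)


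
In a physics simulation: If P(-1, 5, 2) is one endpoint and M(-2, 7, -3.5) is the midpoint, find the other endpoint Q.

Q = 2M - P
  = (2·(-2) - (-1), 2·7 - 5, 2·(-3.5) - 2)
  = (-4 + 1, 14 - 5, -7 - 2)
  = (-3, 9, -9)

(-3, 9, -9)


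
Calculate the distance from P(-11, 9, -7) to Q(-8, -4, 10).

d = √[(x₂-x₁)² + (y₂-y₁)² + (z₂-z₁)²]
  = √[3² + (-13)² + 17²]
  = √[9 + 169 + 289]
  = √467
  ≈ 21.61

21.61


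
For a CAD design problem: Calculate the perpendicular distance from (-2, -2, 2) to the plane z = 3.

distance = |a·x₀ + b·y₀ + c·z₀ - d| / √(a² + b² + c²)
  = |0·(-2) + 0·(-2) + 1·2 - 3| / √(0² + 0² + 1²)
  = |0 + 0 + 2 - 3| / √(0 + 0 + 1)
  = |-1| / √1
  = 1 / 1
  ≈ 1

1


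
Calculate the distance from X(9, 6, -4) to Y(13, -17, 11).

d = √[(x₂-x₁)² + (y₂-y₁)² + (z₂-z₁)²]
  = √[4² + (-23)² + 15²]
  = √[16 + 529 + 225]
  = √770
  ≈ 27.75

27.75


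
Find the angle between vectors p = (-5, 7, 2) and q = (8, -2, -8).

p·q = (-5)·8 + 7·(-2) + 2·(-8) = -40 - 14 - 16 = -70
|p| = √((-5)² + 7² + 2²) = √78 ≈ 8.832
|q| = √(8² + (-2)² + (-8)²) = √132 ≈ 11.49
cos θ = (p·q)/(|p||q|) = -70/(8.832·11.49) ≈ -0.6899
θ = arccos(-0.6899) ≈ 133.6°

133.6°


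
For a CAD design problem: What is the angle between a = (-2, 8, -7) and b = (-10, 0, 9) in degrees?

a·b = (-2)·(-10) + 8·0 + (-7)·9 = 20 + 0 - 63 = -43
|a| = √((-2)² + 8² + (-7)²) = √117 ≈ 10.82
|b| = √((-10)² + 0² + 9²) = √181 ≈ 13.45
cos θ = (a·b)/(|a||b|) = -43/(10.82·13.45) ≈ -0.2955
θ = arccos(-0.2955) ≈ 107.2°

107.2°


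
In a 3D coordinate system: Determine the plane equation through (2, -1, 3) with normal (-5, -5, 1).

The plane through P with normal n = (a, b, c) satisfies n·(r - P) = 0,
i.e. ax + by + cz = a·x₀ + b·y₀ + c·z₀.
d = (-5)·2 + (-5)·(-1) + 1·3
  = -10 + 5 + 3
  = -2
Equation: -5x - 5y + z = -2

-5x - 5y + z = -2


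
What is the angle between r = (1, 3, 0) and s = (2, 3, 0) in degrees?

r·s = 1·2 + 3·3 + 0·0 = 2 + 9 + 0 = 11
|r| = √(1² + 3² + 0²) = √10 ≈ 3.162
|s| = √(2² + 3² + 0²) = √13 ≈ 3.606
cos θ = (r·s)/(|r||s|) = 11/(3.162·3.606) ≈ 0.9648
θ = arccos(0.9648) ≈ 15.26°

15.26°


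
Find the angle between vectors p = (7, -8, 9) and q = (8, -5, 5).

p·q = 7·8 + (-8)·(-5) + 9·5 = 56 + 40 + 45 = 141
|p| = √(7² + (-8)² + 9²) = √194 ≈ 13.93
|q| = √(8² + (-5)² + 5²) = √114 ≈ 10.68
cos θ = (p·q)/(|p||q|) = 141/(13.93·10.68) ≈ 0.9481
θ = arccos(0.9481) ≈ 18.54°

18.54°


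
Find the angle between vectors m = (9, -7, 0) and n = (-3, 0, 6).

m·n = 9·(-3) + (-7)·0 + 0·6 = -27 + 0 + 0 = -27
|m| = √(9² + (-7)² + 0²) = √130 ≈ 11.4
|n| = √((-3)² + 0² + 6²) = √45 ≈ 6.708
cos θ = (m·n)/(|m||n|) = -27/(11.4·6.708) ≈ -0.353
θ = arccos(-0.353) ≈ 110.7°

110.7°


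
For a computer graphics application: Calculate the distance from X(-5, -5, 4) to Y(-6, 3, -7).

d = √[(x₂-x₁)² + (y₂-y₁)² + (z₂-z₁)²]
  = √[(-1)² + 8² + (-11)²]
  = √[1 + 64 + 121]
  = √186
  ≈ 13.64

13.64


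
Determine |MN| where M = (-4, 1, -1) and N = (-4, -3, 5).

d = √[(x₂-x₁)² + (y₂-y₁)² + (z₂-z₁)²]
  = √[0² + (-4)² + 6²]
  = √[0 + 16 + 36]
  = √52
  ≈ 7.211

7.211


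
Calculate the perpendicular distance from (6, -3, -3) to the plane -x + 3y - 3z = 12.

distance = |a·x₀ + b·y₀ + c·z₀ - d| / √(a² + b² + c²)
  = |(-1)·6 + 3·(-3) + (-3)·(-3) - 12| / √((-1)² + 3² + (-3)²)
  = |-6 - 9 + 9 - 12| / √(1 + 9 + 9)
  = |-18| / √19
  = 18 / 4.359
  ≈ 4.129

4.129


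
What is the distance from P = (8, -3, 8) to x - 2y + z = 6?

distance = |a·x₀ + b·y₀ + c·z₀ - d| / √(a² + b² + c²)
  = |1·8 + (-2)·(-3) + 1·8 - 6| / √(1² + (-2)² + 1²)
  = |8 + 6 + 8 - 6| / √(1 + 4 + 1)
  = |16| / √6
  = 16 / 2.449
  ≈ 6.532

6.532


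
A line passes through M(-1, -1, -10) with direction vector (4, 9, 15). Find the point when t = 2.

P(t) = M + t·d
  = (-1 + 4·2, -1 + 9·2, -10 + 15·2)
  = (-1 + 8, -1 + 18, -10 + 30)
  = (7, 17, 20)

(7, 17, 20)


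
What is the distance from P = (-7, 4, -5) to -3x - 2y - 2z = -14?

distance = |a·x₀ + b·y₀ + c·z₀ - d| / √(a² + b² + c²)
  = |(-3)·(-7) + (-2)·4 + (-2)·(-5) - (-14)| / √((-3)² + (-2)² + (-2)²)
  = |21 - 8 + 10 + 14| / √(9 + 4 + 4)
  = |37| / √17
  = 37 / 4.123
  ≈ 8.974

8.974


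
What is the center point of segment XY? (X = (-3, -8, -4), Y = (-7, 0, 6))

M = ((x₁+x₂)/2, (y₁+y₂)/2, (z₁+z₂)/2)
  = ((-3 - 7)/2, (-8 + 0)/2, (-4 + 6)/2)
  = (-10/2, -8/2, 2/2)
  = (-5, -4, 1)

(-5, -4, 1)


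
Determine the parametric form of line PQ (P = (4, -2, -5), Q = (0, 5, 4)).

Direction vector d = Q - P = (0 - 4, 5 + 2, 4 + 5) = (-4, 7, 9)
Parametric form r = P + t·d:
x = 4 - 4t, y = -2 + 7t, z = -5 + 9t

x = 4 - 4t, y = -2 + 7t, z = -5 + 9t


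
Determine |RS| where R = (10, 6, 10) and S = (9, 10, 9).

d = √[(x₂-x₁)² + (y₂-y₁)² + (z₂-z₁)²]
  = √[(-1)² + 4² + (-1)²]
  = √[1 + 16 + 1]
  = √18
  ≈ 4.243

4.243


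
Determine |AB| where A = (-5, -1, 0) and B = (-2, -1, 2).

d = √[(x₂-x₁)² + (y₂-y₁)² + (z₂-z₁)²]
  = √[3² + 0² + 2²]
  = √[9 + 0 + 4]
  = √13
  ≈ 3.606

3.606


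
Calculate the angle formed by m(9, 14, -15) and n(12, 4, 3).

m·n = 9·12 + 14·4 + (-15)·3 = 108 + 56 - 45 = 119
|m| = √(9² + 14² + (-15)²) = √502 ≈ 22.41
|n| = √(12² + 4² + 3²) = √169 ≈ 13
cos θ = (m·n)/(|m||n|) = 119/(22.41·13) ≈ 0.4086
θ = arccos(0.4086) ≈ 65.89°

65.89°


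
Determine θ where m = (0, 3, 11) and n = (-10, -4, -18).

m·n = 0·(-10) + 3·(-4) + 11·(-18) = 0 - 12 - 198 = -210
|m| = √(0² + 3² + 11²) = √130 ≈ 11.4
|n| = √((-10)² + (-4)² + (-18)²) = √440 ≈ 20.98
cos θ = (m·n)/(|m||n|) = -210/(11.4·20.98) ≈ -0.8781
θ = arccos(-0.8781) ≈ 151.4°

151.4°


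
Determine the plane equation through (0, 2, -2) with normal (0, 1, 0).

The plane through P with normal n = (a, b, c) satisfies n·(r - P) = 0,
i.e. ax + by + cz = a·x₀ + b·y₀ + c·z₀.
d = 0·0 + 1·2 + 0·(-2)
  = 0 + 2 + 0
  = 2
Equation: y = 2

y = 2


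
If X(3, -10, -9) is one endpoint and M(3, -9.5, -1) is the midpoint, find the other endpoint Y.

Y = 2M - X
  = (2·3 - 3, 2·(-9.5) - (-10), 2·(-1) - (-9))
  = (6 - 3, -19 + 10, -2 + 9)
  = (3, -9, 7)

(3, -9, 7)


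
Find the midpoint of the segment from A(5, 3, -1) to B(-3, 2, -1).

M = ((x₁+x₂)/2, (y₁+y₂)/2, (z₁+z₂)/2)
  = ((5 - 3)/2, (3 + 2)/2, (-1 - 1)/2)
  = (2/2, 5/2, -2/2)
  = (1, 2.5, -1)

(1, 2.5, -1)


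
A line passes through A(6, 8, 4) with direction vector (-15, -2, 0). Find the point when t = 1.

P(t) = A + t·d
  = (6 + (-15)·1, 8 + (-2)·1, 4 + 0·1)
  = (6 - 15, 8 - 2, 4 + 0)
  = (-9, 6, 4)

(-9, 6, 4)


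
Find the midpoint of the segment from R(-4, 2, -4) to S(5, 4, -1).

M = ((x₁+x₂)/2, (y₁+y₂)/2, (z₁+z₂)/2)
  = ((-4 + 5)/2, (2 + 4)/2, (-4 - 1)/2)
  = (1/2, 6/2, -5/2)
  = (0.5, 3, -2.5)

(0.5, 3, -2.5)


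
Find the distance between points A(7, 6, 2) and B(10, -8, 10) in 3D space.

d = √[(x₂-x₁)² + (y₂-y₁)² + (z₂-z₁)²]
  = √[3² + (-14)² + 8²]
  = √[9 + 196 + 64]
  = √269
  ≈ 16.4

16.4


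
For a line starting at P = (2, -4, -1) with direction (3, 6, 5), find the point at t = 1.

P(t) = P + t·d
  = (2 + 3·1, -4 + 6·1, -1 + 5·1)
  = (2 + 3, -4 + 6, -1 + 5)
  = (5, 2, 4)

(5, 2, 4)


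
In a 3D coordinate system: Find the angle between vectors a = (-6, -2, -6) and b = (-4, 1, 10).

a·b = (-6)·(-4) + (-2)·1 + (-6)·10 = 24 - 2 - 60 = -38
|a| = √((-6)² + (-2)² + (-6)²) = √76 ≈ 8.718
|b| = √((-4)² + 1² + 10²) = √117 ≈ 10.82
cos θ = (a·b)/(|a||b|) = -38/(8.718·10.82) ≈ -0.403
θ = arccos(-0.403) ≈ 113.8°

113.8°


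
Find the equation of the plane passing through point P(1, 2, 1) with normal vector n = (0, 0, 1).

The plane through P with normal n = (a, b, c) satisfies n·(r - P) = 0,
i.e. ax + by + cz = a·x₀ + b·y₀ + c·z₀.
d = 0·1 + 0·2 + 1·1
  = 0 + 0 + 1
  = 1
Equation: z = 1

z = 1


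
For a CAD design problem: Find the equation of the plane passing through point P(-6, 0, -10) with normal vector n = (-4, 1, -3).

The plane through P with normal n = (a, b, c) satisfies n·(r - P) = 0,
i.e. ax + by + cz = a·x₀ + b·y₀ + c·z₀.
d = (-4)·(-6) + 1·0 + (-3)·(-10)
  = 24 + 0 + 30
  = 54
Equation: -4x + y - 3z = 54

-4x + y - 3z = 54


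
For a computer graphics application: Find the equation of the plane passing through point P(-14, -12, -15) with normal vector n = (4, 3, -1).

The plane through P with normal n = (a, b, c) satisfies n·(r - P) = 0,
i.e. ax + by + cz = a·x₀ + b·y₀ + c·z₀.
d = 4·(-14) + 3·(-12) + (-1)·(-15)
  = -56 - 36 + 15
  = -77
Equation: 4x + 3y - z = -77

4x + 3y - z = -77


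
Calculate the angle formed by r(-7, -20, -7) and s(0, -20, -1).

r·s = (-7)·0 + (-20)·(-20) + (-7)·(-1) = 0 + 400 + 7 = 407
|r| = √((-7)² + (-20)² + (-7)²) = √498 ≈ 22.32
|s| = √(0² + (-20)² + (-1)²) = √401 ≈ 20.02
cos θ = (r·s)/(|r||s|) = 407/(22.32·20.02) ≈ 0.9108
θ = arccos(0.9108) ≈ 24.39°

24.39°


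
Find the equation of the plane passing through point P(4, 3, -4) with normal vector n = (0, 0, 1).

The plane through P with normal n = (a, b, c) satisfies n·(r - P) = 0,
i.e. ax + by + cz = a·x₀ + b·y₀ + c·z₀.
d = 0·4 + 0·3 + 1·(-4)
  = 0 + 0 - 4
  = -4
Equation: z = -4

z = -4


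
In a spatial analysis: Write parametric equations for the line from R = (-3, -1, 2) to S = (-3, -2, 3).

Direction vector d = S - R = (-3 + 3, -2 + 1, 3 - 2) = (0, -1, 1)
Parametric form r = R + t·d:
x = -3, y = -1 - t, z = 2 + t

x = -3, y = -1 - t, z = 2 + t


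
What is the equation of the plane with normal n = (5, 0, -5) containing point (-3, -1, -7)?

The plane through P with normal n = (a, b, c) satisfies n·(r - P) = 0,
i.e. ax + by + cz = a·x₀ + b·y₀ + c·z₀.
d = 5·(-3) + 0·(-1) + (-5)·(-7)
  = -15 + 0 + 35
  = 20
Equation: 5x - 5z = 20

5x - 5z = 20


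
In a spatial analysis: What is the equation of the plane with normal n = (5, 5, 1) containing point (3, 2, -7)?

The plane through P with normal n = (a, b, c) satisfies n·(r - P) = 0,
i.e. ax + by + cz = a·x₀ + b·y₀ + c·z₀.
d = 5·3 + 5·2 + 1·(-7)
  = 15 + 10 - 7
  = 18
Equation: 5x + 5y + z = 18

5x + 5y + z = 18


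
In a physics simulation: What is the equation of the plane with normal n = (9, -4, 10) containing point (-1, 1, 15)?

The plane through P with normal n = (a, b, c) satisfies n·(r - P) = 0,
i.e. ax + by + cz = a·x₀ + b·y₀ + c·z₀.
d = 9·(-1) + (-4)·1 + 10·15
  = -9 - 4 + 150
  = 137
Equation: 9x - 4y + 10z = 137

9x - 4y + 10z = 137


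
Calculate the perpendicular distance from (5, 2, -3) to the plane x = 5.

distance = |a·x₀ + b·y₀ + c·z₀ - d| / √(a² + b² + c²)
  = |1·5 + 0·2 + 0·(-3) - 5| / √(1² + 0² + 0²)
  = |5 + 0 + 0 - 5| / √(1 + 0 + 0)
  = |0| / √1
  = 0 / 1
  ≈ 0

0


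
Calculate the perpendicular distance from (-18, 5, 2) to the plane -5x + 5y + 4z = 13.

distance = |a·x₀ + b·y₀ + c·z₀ - d| / √(a² + b² + c²)
  = |(-5)·(-18) + 5·5 + 4·2 - 13| / √((-5)² + 5² + 4²)
  = |90 + 25 + 8 - 13| / √(25 + 25 + 16)
  = |110| / √66
  = 110 / 8.124
  ≈ 13.54

13.54


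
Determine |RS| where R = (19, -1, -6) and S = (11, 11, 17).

d = √[(x₂-x₁)² + (y₂-y₁)² + (z₂-z₁)²]
  = √[(-8)² + 12² + 23²]
  = √[64 + 144 + 529]
  = √737
  ≈ 27.15

27.15


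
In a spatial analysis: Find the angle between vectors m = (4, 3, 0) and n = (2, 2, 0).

m·n = 4·2 + 3·2 + 0·0 = 8 + 6 + 0 = 14
|m| = √(4² + 3² + 0²) = √25 ≈ 5
|n| = √(2² + 2² + 0²) = √8 ≈ 2.828
cos θ = (m·n)/(|m||n|) = 14/(5·2.828) ≈ 0.9899
θ = arccos(0.9899) ≈ 8.13°

8.13°


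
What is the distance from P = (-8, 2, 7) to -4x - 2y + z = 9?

distance = |a·x₀ + b·y₀ + c·z₀ - d| / √(a² + b² + c²)
  = |(-4)·(-8) + (-2)·2 + 1·7 - 9| / √((-4)² + (-2)² + 1²)
  = |32 - 4 + 7 - 9| / √(16 + 4 + 1)
  = |26| / √21
  = 26 / 4.583
  ≈ 5.674

5.674


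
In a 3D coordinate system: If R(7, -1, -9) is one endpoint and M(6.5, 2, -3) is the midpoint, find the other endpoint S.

S = 2M - R
  = (2·6.5 - 7, 2·2 - (-1), 2·(-3) - (-9))
  = (13 - 7, 4 + 1, -6 + 9)
  = (6, 5, 3)

(6, 5, 3)


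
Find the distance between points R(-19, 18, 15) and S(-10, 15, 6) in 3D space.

d = √[(x₂-x₁)² + (y₂-y₁)² + (z₂-z₁)²]
  = √[9² + (-3)² + (-9)²]
  = √[81 + 9 + 81]
  = √171
  ≈ 13.08

13.08


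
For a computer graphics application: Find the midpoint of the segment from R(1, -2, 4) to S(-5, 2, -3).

M = ((x₁+x₂)/2, (y₁+y₂)/2, (z₁+z₂)/2)
  = ((1 - 5)/2, (-2 + 2)/2, (4 - 3)/2)
  = (-4/2, 0/2, 1/2)
  = (-2, 0, 0.5)

(-2, 0, 0.5)


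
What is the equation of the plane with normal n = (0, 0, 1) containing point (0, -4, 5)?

The plane through P with normal n = (a, b, c) satisfies n·(r - P) = 0,
i.e. ax + by + cz = a·x₀ + b·y₀ + c·z₀.
d = 0·0 + 0·(-4) + 1·5
  = 0 + 0 + 5
  = 5
Equation: z = 5

z = 5


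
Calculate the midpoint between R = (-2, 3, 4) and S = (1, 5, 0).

M = ((x₁+x₂)/2, (y₁+y₂)/2, (z₁+z₂)/2)
  = ((-2 + 1)/2, (3 + 5)/2, (4 + 0)/2)
  = (-1/2, 8/2, 4/2)
  = (-0.5, 4, 2)

(-0.5, 4, 2)


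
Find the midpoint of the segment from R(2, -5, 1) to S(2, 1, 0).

M = ((x₁+x₂)/2, (y₁+y₂)/2, (z₁+z₂)/2)
  = ((2 + 2)/2, (-5 + 1)/2, (1 + 0)/2)
  = (4/2, -4/2, 1/2)
  = (2, -2, 0.5)

(2, -2, 0.5)


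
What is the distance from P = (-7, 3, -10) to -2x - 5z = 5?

distance = |a·x₀ + b·y₀ + c·z₀ - d| / √(a² + b² + c²)
  = |(-2)·(-7) + 0·3 + (-5)·(-10) - 5| / √((-2)² + 0² + (-5)²)
  = |14 + 0 + 50 - 5| / √(4 + 0 + 25)
  = |59| / √29
  = 59 / 5.385
  ≈ 10.96

10.96
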